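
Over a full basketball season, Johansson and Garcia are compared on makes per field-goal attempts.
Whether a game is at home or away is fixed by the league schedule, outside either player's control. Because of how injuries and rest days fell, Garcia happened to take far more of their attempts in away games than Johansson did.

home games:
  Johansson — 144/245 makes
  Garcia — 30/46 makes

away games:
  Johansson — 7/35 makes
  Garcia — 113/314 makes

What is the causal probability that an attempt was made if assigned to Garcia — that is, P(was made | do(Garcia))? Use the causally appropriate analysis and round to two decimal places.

0.49

Since game venue is a pre-existing factor (not a product of the player) and it affects the outcome on its own, it is a confounder. The stratified rates, not the pooled rate, identify the causal effect.
Standardising Garcia to the population game venue mix: 0.455·30/46 + 0.545·113/314 = 0.493.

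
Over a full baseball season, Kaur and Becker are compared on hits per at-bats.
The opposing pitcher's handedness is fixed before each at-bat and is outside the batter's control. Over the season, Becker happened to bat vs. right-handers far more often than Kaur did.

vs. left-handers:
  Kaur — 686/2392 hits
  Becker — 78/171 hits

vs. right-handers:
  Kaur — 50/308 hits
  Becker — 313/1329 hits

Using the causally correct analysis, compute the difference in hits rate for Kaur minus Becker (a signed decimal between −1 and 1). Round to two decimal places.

Since pitcher handedness is a pre-existing factor (not a product of the player) and it affects the outcome on its own, it is a confounder. The stratified rates, not the pooled rate, identify the causal effect.
Adjusting over the population distribution of pitcher handedness: 0.610·(0.287−0.456) + 0.390·(0.162−0.236) = -0.132.

-0.13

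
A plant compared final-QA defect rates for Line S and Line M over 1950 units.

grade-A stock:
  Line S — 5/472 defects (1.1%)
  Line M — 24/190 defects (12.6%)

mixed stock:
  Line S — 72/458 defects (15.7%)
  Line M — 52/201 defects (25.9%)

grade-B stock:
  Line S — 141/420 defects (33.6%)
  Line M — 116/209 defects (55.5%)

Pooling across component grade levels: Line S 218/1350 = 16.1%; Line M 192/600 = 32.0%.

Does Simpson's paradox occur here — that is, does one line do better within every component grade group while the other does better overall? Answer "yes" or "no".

Within each component grade level (grade-A stock 1.1% vs 12.6%; mixed stock 15.7% vs 25.9%; grade-B stock 33.6% vs 55.5%), Line S has the lower rate every time. Pooled: 16.1% vs 32.0% — Line S has the lower rate overall. They agree.

no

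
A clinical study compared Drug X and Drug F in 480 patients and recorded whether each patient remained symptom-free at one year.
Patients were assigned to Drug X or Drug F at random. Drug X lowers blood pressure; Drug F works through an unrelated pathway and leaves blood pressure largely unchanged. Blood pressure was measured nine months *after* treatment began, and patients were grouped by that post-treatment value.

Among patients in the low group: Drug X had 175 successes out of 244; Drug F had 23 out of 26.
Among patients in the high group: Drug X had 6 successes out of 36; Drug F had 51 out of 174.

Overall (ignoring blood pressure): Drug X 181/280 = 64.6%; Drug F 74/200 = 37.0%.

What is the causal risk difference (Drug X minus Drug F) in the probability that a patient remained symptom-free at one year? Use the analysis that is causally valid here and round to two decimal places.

The blood pressure-specific comparison favours Drug F throughout, but the pooled figures favour Drug X. The question is whether to condition on blood pressure.
Blood pressure is downstream of the drug. One should not condition on a consequence of treatment, so the overall rates are the right comparison.
The causal difference is the pooled difference: 0.646 − 0.370 = +0.276.

+0.28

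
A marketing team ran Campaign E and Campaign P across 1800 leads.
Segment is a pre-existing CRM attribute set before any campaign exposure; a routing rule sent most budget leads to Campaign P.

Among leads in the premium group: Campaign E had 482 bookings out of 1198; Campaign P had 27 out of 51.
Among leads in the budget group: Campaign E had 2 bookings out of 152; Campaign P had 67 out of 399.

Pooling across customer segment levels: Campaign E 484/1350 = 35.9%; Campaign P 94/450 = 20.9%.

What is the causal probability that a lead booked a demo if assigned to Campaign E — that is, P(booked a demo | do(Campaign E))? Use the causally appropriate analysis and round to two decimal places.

0.28

Customer segment satisfies the back-door criterion: it is not a descendant of the campaign, and it blocks the spurious path from campaign to outcome. Adjusting for it (i.e., using the within-customer segment rates) gives the causal effect.
Standardising Campaign E to the population customer segment mix: 0.694·482/1198 + 0.306·2/152 = 0.283.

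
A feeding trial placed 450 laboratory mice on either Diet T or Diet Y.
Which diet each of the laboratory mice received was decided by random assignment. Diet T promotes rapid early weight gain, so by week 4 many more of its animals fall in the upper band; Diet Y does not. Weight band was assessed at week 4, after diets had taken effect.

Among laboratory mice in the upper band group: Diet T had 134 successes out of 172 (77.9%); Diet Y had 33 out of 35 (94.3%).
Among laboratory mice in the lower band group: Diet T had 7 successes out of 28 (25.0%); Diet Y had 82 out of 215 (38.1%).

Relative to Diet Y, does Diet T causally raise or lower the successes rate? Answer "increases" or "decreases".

The week-4 weight band-specific comparison favours Diet Y throughout, but the pooled figures favour Diet T. The question is whether to condition on week-4 weight band.
Because the diet influences week-4 weight band, week-4 weight band is a post-treatment mediator, not a confounder. Stratifying on it would bias the estimate; the causal effect is the crude pooled difference.
Pooled: Diet T 70.5% vs Diet Y 46.0%; Diet T is higher overall.

increases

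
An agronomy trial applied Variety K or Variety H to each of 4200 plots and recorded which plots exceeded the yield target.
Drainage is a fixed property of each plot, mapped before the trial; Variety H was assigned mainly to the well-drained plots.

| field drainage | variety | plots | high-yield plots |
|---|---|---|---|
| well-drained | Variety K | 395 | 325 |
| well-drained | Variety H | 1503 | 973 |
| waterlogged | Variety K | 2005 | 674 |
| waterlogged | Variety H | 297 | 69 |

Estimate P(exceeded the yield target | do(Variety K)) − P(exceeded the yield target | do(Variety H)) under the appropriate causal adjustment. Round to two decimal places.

Variety K is higher inside every field drainage stratum but Variety H is higher in aggregate. Whether to stratify depends on how field drainage relates to the variety.
Field drainage satisfies the back-door criterion: it is not a descendant of the variety, and it blocks the spurious path from variety to outcome. Adjusting for it (i.e., using the within-field drainage rates) gives the causal effect.
Adjusting over the population distribution of field drainage: 0.452·(0.823−0.647) + 0.548·(0.336−0.232) = +0.136.

+0.14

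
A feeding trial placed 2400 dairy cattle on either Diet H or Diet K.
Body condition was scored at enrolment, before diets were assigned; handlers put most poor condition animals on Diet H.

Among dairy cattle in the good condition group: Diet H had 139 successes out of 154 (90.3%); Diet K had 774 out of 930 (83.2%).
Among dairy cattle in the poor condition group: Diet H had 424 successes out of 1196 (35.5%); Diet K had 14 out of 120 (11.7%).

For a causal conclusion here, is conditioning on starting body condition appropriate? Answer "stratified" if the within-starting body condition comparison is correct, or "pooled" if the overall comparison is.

Within every starting body condition level Diet H has the higher rate, yet pooled Diet K does — Simpson's reversal.
Starting body condition is set before the diet has any effect — it is not caused by the diet — and it independently drives the outcome. That makes it a confounder, so the causal comparison is within starting body condition levels.
Within each level — good condition: 90.3% vs 83.2%; poor condition: 35.5% vs 11.7% — Diet H is higher every time.

stratified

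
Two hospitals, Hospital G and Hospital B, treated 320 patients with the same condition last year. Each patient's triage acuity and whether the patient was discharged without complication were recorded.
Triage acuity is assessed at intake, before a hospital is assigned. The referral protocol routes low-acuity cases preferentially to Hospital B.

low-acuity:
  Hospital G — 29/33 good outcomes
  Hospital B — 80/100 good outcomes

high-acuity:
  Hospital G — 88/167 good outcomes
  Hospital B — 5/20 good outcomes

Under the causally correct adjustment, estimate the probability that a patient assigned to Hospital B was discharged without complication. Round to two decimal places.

Nothing the hospital does changes triage acuity; the imbalance is an allocation artefact. With triage acuity also predicting the outcome, the pooled figure is confounded, and the within-stratum comparison is the causal one.
Standardising Hospital B to the population triage acuity mix: 0.416·80/100 + 0.584·5/20 = 0.479.

0.48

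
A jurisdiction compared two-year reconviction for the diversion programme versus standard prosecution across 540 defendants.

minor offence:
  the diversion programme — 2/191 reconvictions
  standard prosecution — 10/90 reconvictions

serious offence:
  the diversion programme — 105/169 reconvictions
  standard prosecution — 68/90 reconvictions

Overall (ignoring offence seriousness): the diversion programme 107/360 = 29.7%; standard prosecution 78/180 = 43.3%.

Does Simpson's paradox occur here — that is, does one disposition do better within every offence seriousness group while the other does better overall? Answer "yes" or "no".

no

Within each offence seriousness level (minor offence 1.0% vs 11.1%; serious offence 62.1% vs 75.6%), the diversion programme has the lower rate every time. Pooled: 29.7% vs 43.3% — the diversion programme has the lower rate overall. They agree.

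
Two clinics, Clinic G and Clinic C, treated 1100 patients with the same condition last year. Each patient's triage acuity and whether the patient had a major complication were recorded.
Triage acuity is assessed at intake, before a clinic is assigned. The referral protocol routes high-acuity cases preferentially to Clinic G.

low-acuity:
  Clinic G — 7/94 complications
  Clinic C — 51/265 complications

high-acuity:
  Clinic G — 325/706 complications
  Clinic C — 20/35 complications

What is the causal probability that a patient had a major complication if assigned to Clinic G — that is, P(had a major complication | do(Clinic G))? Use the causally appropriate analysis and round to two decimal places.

Triage acuity satisfies the back-door criterion: it is not a descendant of the clinic, and it blocks the spurious path from clinic to outcome. Adjusting for it (i.e., using the within-triage acuity rates) gives the causal effect.
Standardising Clinic G to the population triage acuity mix: 0.326·7/94 + 0.674·325/706 = 0.334.

0.33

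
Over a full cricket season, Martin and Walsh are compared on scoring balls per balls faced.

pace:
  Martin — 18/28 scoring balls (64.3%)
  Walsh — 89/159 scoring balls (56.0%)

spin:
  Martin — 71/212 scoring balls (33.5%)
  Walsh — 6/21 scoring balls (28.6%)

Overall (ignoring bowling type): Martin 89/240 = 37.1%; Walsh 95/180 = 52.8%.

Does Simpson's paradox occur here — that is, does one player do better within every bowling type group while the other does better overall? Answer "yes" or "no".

Within each bowling type level (pace 64.3% vs 56.0%; spin 33.5% vs 28.6%), Martin has the higher rate every time. Pooled: 37.1% vs 52.8% — Walsh has the higher rate overall. The two comparisons disagree.

yes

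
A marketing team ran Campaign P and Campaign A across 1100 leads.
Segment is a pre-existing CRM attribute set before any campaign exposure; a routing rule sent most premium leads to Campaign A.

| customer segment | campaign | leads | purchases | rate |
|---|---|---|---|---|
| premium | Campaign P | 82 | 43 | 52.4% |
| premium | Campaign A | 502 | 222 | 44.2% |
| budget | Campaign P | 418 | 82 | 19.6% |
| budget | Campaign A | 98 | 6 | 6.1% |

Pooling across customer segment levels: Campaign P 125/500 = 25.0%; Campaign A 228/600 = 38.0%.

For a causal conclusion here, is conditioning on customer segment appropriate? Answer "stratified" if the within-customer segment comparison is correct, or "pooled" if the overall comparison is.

stratified

Customer segment satisfies the back-door criterion: it is not a descendant of the campaign, and it blocks the spurious path from campaign to outcome. Adjusting for it (i.e., using the within-customer segment rates) gives the causal effect.
Within each level — premium: 52.4% vs 44.2%; budget: 19.6% vs 6.1% — Campaign P is higher every time.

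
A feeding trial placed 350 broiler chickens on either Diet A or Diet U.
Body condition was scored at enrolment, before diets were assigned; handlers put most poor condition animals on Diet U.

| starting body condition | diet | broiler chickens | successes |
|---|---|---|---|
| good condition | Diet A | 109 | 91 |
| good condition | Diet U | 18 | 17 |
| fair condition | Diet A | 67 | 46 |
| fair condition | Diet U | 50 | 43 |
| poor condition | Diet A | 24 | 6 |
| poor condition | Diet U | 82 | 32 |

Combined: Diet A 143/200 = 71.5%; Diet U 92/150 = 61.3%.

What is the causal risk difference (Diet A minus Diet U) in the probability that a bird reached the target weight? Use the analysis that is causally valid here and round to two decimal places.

-0.14

Starting body condition satisfies the back-door criterion: it is not a descendant of the diet, and it blocks the spurious path from diet to outcome. Adjusting for it (i.e., using the within-starting body condition rates) gives the causal effect.
Adjusting over the population distribution of starting body condition: 0.363·(0.835−0.944) + 0.334·(0.687−0.860) + 0.303·(0.250−0.390) = -0.140.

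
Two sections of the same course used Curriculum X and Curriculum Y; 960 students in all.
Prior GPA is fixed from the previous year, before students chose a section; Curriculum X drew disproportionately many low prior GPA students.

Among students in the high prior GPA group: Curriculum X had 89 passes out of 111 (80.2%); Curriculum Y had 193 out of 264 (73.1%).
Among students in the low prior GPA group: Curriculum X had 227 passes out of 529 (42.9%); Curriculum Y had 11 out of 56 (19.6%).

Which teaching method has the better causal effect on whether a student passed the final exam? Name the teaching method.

Curriculum X

The imbalance in prior GPA band arose from how students were allocated, not from anything the teaching method did; and prior GPA band independently affects the outcome. The pooled gap is confounded — condition on prior GPA band.
Within each level — high prior GPA: 80.2% vs 73.1%; low prior GPA: 42.9% vs 19.6% — Curriculum X is higher every time.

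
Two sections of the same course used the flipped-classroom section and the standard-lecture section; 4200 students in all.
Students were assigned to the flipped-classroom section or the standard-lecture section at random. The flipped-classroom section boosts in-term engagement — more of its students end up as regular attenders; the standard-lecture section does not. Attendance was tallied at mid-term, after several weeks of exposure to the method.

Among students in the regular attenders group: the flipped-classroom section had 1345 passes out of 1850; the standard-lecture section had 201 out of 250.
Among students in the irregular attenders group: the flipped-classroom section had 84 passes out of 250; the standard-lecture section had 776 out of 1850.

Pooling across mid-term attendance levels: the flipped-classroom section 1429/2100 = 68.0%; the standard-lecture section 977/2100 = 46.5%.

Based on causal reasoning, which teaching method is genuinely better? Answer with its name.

the flipped-classroom section

The distribution of mid-term attendance is itself part of what the teaching method does — it is an intermediate outcome. Holding it fixed would remove that part of the effect; the total effect is the pooled difference.
Pooled: the flipped-classroom section 68.0% vs the standard-lecture section 46.5%; the flipped-classroom section is higher overall.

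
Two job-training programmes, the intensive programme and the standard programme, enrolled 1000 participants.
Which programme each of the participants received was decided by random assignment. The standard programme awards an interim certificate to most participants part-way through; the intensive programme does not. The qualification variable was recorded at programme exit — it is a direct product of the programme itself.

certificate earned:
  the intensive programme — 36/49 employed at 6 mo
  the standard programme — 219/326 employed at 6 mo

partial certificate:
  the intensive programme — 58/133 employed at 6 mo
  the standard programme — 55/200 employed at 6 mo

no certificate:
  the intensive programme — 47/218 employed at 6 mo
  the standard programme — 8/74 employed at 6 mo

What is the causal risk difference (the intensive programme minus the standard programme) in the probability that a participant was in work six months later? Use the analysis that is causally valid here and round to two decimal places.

The stratified and pooled comparisons disagree (the intensive programme wins within each qualification attained during the programme; the standard programme wins overall), so the answer turns on the causal role of qualification attained during the programme.
Qualification attained during the programme is downstream of the programme. One should not condition on a consequence of treatment, so the overall rates are the right comparison.
The causal difference is the pooled difference: 0.352 − 0.470 = -0.117.

-0.12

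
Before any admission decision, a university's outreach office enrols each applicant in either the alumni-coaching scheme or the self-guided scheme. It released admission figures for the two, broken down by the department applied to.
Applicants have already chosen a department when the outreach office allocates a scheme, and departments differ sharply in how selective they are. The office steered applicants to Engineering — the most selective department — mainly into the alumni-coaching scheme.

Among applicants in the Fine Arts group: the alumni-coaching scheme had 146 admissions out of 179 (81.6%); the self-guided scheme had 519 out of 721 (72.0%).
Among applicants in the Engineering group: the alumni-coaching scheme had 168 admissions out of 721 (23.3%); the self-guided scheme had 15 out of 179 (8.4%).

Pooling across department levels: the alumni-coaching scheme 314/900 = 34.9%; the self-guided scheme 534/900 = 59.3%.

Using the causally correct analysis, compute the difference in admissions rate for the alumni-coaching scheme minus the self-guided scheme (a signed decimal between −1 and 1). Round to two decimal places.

+0.12

the alumni-coaching scheme is higher inside every department stratum but the self-guided scheme is higher in aggregate. Whether to stratify depends on how department relates to the outreach scheme.
Department is set before the outreach scheme has any effect — it is not caused by the outreach scheme — and it independently drives the outcome. That makes it a confounder, so the causal comparison is within department levels.
Adjusting over the population distribution of department: 0.500·(0.816−0.720) + 0.500·(0.233−0.084) = +0.123.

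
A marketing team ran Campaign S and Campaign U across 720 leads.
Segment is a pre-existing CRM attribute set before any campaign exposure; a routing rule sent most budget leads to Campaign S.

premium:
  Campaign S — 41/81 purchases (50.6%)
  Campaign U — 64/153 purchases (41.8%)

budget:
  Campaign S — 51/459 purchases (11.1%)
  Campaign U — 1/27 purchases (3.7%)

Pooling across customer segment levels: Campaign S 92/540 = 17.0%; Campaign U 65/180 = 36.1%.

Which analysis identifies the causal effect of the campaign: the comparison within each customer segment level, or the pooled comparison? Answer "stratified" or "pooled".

stratified

Customer segment satisfies the back-door criterion: it is not a descendant of the campaign, and it blocks the spurious path from campaign to outcome. Adjusting for it (i.e., using the within-customer segment rates) gives the causal effect.
Within each level — premium: 50.6% vs 41.8%; budget: 11.1% vs 3.7% — Campaign S is higher every time.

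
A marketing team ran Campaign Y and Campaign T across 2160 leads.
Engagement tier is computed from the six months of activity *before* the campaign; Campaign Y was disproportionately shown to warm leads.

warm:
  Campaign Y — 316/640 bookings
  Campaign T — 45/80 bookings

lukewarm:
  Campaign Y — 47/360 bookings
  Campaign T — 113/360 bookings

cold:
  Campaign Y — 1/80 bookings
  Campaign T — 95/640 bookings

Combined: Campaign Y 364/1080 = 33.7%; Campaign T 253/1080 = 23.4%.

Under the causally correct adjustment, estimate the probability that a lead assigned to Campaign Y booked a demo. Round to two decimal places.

0.21

The stratified and pooled comparisons disagree (Campaign T wins within each engagement tier; Campaign Y wins overall), so the answer turns on the causal role of engagement tier.
Engagement tier differs across campaigns for reasons unrelated to any effect of the campaign itself, and it separately predicts the outcome — a classic confounder. We must compare within engagement tier levels.
Standardising Campaign Y to the population engagement tier mix: 0.333·316/640 + 0.333·47/360 + 0.333·1/80 = 0.212.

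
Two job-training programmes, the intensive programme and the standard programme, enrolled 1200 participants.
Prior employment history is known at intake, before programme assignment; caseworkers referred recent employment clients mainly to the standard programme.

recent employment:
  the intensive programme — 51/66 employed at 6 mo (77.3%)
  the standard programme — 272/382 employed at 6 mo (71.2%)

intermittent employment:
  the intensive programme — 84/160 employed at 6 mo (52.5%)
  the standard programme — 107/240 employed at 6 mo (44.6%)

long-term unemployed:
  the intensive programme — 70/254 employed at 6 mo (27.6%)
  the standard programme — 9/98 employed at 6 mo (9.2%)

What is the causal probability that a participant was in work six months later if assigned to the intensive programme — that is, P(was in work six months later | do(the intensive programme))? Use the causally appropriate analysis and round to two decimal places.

Here prior employment history is a common cause — it drives both which programme a case falls under and the outcome. The crude comparison mixes populations; the stratum-specific rates are the causally relevant ones.
Standardising the intensive programme to the population prior employment history mix: 0.373·51/66 + 0.333·84/160 + 0.293·70/254 = 0.544.

0.54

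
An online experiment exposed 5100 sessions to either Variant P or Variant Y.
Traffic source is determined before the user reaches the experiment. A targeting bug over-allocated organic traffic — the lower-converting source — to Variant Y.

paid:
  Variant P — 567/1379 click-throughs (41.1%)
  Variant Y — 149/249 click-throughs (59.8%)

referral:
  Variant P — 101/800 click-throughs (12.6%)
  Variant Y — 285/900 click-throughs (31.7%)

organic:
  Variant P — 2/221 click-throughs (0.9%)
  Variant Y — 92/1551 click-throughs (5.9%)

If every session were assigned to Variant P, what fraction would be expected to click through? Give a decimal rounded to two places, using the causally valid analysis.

0.18

The traffic source-specific comparison favours Variant Y throughout, but the pooled figures favour Variant P. The question is whether to condition on traffic source.
Traffic source differs across variants for reasons unrelated to any effect of the variant itself, and it separately predicts the outcome — a classic confounder. We must compare within traffic source levels.
Standardising Variant P to the population traffic source mix: 0.319·567/1379 + 0.333·101/800 + 0.347·2/221 = 0.176.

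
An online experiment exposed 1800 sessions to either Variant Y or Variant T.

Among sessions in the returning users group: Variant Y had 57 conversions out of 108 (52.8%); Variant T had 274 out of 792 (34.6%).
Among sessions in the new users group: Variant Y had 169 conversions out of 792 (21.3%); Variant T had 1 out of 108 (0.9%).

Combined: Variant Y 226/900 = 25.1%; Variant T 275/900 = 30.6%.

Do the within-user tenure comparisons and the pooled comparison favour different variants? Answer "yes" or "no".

yes

Within each user tenure level (returning users 52.8% vs 34.6%; new users 21.3% vs 0.9%), Variant Y has the higher rate every time. Pooled: 25.1% vs 30.6% — Variant T has the higher rate overall. The two comparisons disagree.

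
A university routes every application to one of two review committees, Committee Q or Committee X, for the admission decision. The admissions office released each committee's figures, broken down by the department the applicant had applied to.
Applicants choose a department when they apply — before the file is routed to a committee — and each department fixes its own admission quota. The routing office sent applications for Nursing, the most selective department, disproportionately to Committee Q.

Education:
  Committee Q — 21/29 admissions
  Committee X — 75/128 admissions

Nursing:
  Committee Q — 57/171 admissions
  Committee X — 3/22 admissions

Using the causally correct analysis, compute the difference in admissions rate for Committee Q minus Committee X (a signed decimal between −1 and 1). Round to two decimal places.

Department is set before the review committee has any effect — it is not caused by the review committee — and it independently drives the outcome. That makes it a confounder, so the causal comparison is within department levels.
Adjusting over the population distribution of department: 0.449·(0.724−0.586) + 0.551·(0.333−0.136) = +0.171.

+0.17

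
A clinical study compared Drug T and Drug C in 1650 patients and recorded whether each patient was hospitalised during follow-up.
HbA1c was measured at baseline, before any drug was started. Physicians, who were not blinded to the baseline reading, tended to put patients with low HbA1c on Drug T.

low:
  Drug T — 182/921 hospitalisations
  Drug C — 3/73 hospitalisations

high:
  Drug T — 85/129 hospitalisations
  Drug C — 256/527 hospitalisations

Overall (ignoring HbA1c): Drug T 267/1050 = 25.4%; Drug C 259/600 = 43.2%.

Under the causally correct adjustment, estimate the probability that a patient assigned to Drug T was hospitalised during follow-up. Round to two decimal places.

0.38

Within every HbA1c level Drug C has the lower rate, yet pooled Drug T does — Simpson's reversal.
Nothing the drug does changes HbA1c; the imbalance is an allocation artefact. With HbA1c also predicting the outcome, the pooled figure is confounded, and the within-stratum comparison is the causal one.
Standardising Drug T to the population HbA1c mix: 0.602·182/921 + 0.398·85/129 = 0.381.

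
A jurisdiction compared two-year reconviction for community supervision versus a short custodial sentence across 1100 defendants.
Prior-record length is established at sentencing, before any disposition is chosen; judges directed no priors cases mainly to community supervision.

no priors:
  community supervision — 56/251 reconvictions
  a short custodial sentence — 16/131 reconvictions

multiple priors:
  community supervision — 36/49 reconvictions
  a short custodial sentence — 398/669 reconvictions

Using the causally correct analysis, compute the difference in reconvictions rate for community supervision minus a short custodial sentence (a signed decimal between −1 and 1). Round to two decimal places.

+0.13

Prior-record length differs across dispositions for reasons unrelated to any effect of the disposition itself, and it separately predicts the outcome — a classic confounder. We must compare within prior-record length levels.
Adjusting over the population distribution of prior-record length: 0.347·(0.223−0.122) + 0.653·(0.735−0.595) = +0.126.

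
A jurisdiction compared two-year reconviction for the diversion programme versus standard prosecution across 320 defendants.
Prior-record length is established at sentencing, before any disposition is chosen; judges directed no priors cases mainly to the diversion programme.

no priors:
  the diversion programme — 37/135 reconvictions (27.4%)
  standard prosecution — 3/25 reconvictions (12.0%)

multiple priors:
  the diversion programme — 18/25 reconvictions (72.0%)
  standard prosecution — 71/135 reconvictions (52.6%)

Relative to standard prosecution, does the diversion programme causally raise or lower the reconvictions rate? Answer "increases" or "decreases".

standard prosecution is lower inside every prior-record length stratum but the diversion programme is lower in aggregate. Whether to stratify depends on how prior-record length relates to the disposition.
Prior-record length differs across dispositions for reasons unrelated to any effect of the disposition itself, and it separately predicts the outcome — a classic confounder. We must compare within prior-record length levels.
Within each level — no priors: 27.4% vs 12.0%; multiple priors: 72.0% vs 52.6% — standard prosecution is lower every time.

increases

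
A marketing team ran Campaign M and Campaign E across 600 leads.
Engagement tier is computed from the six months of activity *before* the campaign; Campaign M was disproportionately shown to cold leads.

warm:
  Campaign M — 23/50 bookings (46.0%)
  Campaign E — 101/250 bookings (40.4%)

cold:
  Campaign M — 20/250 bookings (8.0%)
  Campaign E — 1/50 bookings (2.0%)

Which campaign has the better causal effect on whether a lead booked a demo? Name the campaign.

Campaign M

Nothing the campaign does changes engagement tier; the imbalance is an allocation artefact. With engagement tier also predicting the outcome, the pooled figure is confounded, and the within-stratum comparison is the causal one.
Within each level — warm: 46.0% vs 40.4%; cold: 8.0% vs 2.0% — Campaign M is higher every time.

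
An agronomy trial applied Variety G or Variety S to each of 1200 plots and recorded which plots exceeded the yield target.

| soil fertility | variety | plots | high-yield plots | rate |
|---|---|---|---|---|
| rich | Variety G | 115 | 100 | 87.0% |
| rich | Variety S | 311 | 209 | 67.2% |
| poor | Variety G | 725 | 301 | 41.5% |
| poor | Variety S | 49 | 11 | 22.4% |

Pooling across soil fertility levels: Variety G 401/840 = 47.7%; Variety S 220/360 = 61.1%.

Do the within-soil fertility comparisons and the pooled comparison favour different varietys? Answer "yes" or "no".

Within each soil fertility level (rich 87.0% vs 67.2%; poor 41.5% vs 22.4%), Variety G has the higher rate every time. Pooled: 47.7% vs 61.1% — Variety S has the higher rate overall. The two comparisons disagree.

yes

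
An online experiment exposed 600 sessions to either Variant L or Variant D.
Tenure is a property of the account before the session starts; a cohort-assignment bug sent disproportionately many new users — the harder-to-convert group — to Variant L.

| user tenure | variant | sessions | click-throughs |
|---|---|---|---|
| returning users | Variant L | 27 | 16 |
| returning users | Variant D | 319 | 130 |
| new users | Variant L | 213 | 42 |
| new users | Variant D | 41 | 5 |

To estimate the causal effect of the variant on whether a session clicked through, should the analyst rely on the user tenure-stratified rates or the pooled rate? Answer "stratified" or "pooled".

Here user tenure is a common cause — it drives both which variant a case falls under and the outcome. The crude comparison mixes populations; the stratum-specific rates are the causally relevant ones.
Within each level — returning users: 59.3% vs 40.8%; new users: 19.7% vs 12.2% — Variant L is higher every time.

stratified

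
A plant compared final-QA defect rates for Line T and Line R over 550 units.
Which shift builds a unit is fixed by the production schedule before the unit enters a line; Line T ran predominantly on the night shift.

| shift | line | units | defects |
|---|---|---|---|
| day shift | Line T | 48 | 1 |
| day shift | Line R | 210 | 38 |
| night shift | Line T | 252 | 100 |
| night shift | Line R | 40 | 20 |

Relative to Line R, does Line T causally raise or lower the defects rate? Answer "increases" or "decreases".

Here shift is a common cause — it drives both which line a case falls under and the outcome. The crude comparison mixes populations; the stratum-specific rates are the causally relevant ones.
Within each level — day shift: 2.1% vs 18.1%; night shift: 39.7% vs 50.0% — Line T is lower every time.

decreases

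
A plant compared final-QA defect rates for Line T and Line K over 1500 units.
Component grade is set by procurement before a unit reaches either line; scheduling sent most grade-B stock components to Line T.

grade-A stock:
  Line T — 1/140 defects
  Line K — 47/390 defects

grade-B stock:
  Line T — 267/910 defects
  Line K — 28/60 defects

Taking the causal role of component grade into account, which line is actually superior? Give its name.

Line T

The stratified and pooled comparisons disagree (Line T wins within each component grade; Line K wins overall), so the answer turns on the causal role of component grade.
Since component grade is a pre-existing factor (not a product of the line) and it affects the outcome on its own, it is a confounder. The stratified rates, not the pooled rate, identify the causal effect.
Within each level — grade-A stock: 0.7% vs 12.1%; grade-B stock: 29.3% vs 46.7% — Line T is lower every time.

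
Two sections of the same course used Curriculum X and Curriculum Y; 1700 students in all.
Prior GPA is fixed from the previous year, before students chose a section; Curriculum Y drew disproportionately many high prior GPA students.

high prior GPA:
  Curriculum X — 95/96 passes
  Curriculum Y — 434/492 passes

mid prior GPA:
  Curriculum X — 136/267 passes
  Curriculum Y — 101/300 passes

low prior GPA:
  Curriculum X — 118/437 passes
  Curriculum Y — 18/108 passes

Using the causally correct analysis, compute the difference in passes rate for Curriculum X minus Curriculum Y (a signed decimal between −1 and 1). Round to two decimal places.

Prior GPA band differs across teaching methods for reasons unrelated to any effect of the teaching method itself, and it separately predicts the outcome — a classic confounder. We must compare within prior GPA band levels.
Adjusting over the population distribution of prior GPA band: 0.346·(0.990−0.882) + 0.334·(0.509−0.337) + 0.321·(0.270−0.167) = +0.128.

+0.13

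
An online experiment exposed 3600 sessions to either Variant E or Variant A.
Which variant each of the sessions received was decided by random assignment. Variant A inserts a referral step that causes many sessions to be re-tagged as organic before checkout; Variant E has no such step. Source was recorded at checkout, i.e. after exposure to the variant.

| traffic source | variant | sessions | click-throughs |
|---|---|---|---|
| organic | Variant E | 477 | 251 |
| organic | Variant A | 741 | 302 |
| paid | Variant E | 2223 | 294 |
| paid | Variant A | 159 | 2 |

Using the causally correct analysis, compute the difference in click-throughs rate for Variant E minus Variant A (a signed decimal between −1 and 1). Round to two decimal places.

The stratified and pooled comparisons disagree (Variant E wins within each traffic source; Variant A wins overall), so the answer turns on the causal role of traffic source.
Stratifying would compare variants among sessions the variants themselves sorted into traffic source groups — a form of selection on an intermediate. The unconditioned pooled rates give the total causal effect.
The causal difference is the pooled difference: 0.202 − 0.338 = -0.136.

-0.14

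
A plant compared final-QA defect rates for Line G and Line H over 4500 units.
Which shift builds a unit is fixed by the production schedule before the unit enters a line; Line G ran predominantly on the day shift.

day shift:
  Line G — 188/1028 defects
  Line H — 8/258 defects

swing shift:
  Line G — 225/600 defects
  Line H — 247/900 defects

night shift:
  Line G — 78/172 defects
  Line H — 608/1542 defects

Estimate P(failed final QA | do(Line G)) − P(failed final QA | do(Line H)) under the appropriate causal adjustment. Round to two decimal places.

+0.10

Since shift is a pre-existing factor (not a product of the line) and it affects the outcome on its own, it is a confounder. The stratified rates, not the pooled rate, identify the causal effect.
Adjusting over the population distribution of shift: 0.286·(0.183−0.031) + 0.333·(0.375−0.274) + 0.381·(0.453−0.394) = +0.099.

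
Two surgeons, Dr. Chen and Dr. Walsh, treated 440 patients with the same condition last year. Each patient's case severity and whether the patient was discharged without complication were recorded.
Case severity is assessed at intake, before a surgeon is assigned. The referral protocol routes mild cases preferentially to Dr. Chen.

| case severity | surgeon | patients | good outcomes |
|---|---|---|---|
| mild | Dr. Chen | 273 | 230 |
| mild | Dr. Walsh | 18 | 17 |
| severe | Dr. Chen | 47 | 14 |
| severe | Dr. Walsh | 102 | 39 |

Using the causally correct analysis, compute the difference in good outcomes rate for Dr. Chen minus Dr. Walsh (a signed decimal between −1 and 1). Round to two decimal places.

-0.10

Case severity is set before the surgeon has any effect — it is not caused by the surgeon — and it independently drives the outcome. That makes it a confounder, so the causal comparison is within case severity levels.
Adjusting over the population distribution of case severity: 0.661·(0.842−0.944) + 0.339·(0.298−0.382) = -0.096.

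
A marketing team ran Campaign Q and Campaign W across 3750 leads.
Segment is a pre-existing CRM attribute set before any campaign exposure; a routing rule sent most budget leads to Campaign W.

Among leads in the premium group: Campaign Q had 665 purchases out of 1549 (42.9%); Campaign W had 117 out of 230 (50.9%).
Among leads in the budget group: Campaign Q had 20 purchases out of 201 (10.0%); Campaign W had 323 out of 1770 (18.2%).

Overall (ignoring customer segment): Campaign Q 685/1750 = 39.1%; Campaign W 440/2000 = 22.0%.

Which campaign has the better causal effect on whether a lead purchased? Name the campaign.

Campaign W

The customer segment-specific comparison favours Campaign W throughout, but the pooled figures favour Campaign Q. The question is whether to condition on customer segment.
Customer segment is set before the campaign has any effect — it is not caused by the campaign — and it independently drives the outcome. That makes it a confounder, so the causal comparison is within customer segment levels.
Within each level — premium: 42.9% vs 50.9%; budget: 10.0% vs 18.2% — Campaign W is higher every time.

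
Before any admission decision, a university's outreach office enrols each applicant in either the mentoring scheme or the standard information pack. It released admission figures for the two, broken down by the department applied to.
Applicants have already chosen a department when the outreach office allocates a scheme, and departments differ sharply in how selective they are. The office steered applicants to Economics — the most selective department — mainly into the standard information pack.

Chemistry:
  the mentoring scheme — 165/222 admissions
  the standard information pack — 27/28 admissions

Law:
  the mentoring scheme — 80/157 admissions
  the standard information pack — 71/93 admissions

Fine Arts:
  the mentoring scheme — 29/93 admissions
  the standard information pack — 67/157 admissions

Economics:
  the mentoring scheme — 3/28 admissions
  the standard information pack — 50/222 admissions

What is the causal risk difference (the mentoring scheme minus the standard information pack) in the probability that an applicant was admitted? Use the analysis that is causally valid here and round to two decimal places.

-0.18

Nothing the outreach scheme does changes department; the imbalance is an allocation artefact. With department also predicting the outcome, the pooled figure is confounded, and the within-stratum comparison is the causal one.
Adjusting over the population distribution of department: 0.250·(0.743−0.964) + 0.250·(0.510−0.763) + 0.250·(0.312−0.427) + 0.250·(0.107−0.225) = -0.177.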